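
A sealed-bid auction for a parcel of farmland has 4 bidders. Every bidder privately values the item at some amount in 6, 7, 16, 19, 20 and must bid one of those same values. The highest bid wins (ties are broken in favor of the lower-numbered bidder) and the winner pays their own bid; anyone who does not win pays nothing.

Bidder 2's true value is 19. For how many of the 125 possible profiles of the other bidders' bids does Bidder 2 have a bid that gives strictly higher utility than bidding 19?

18

Others bid (6, 6, 6): truth gives 0; bid 7 gives 12 > 0. Violating.
Others bid (6, 6, 7): truth gives 0; bid 7 gives 12 > 0. Violating.
Others bid (6, 6, 16): truth gives 0; bid 16 gives 3 > 0. Violating.
Others bid (6, 7, 6): truth gives 0; bid 7 gives 12 > 0. Violating.
Others bid (6, 6, 19): truth gives 0; no alternative beats it.
Others bid (6, 6, 20): truth gives 0; no alternative beats it.
(Checking all 125 profiles: 18 have a profitable deviation, 107 do not.)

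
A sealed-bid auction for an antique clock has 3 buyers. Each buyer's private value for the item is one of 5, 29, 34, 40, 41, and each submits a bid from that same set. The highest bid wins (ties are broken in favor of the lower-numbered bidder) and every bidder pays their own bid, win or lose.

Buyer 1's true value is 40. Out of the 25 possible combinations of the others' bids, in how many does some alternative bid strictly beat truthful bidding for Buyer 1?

Others bid (5, 5): truth gives 0; bid 5 gives 35 > 0. Violating.
Others bid (5, 29): truth gives 0; bid 29 gives 11 > 0. Violating.
Others bid (5, 34): truth gives 0; bid 34 gives 6 > 0. Violating.
Others bid (5, 41): truth gives -40; bid 41 gives -1 > -40. Violating.
Others bid (5, 40): truth gives 0; no alternative beats it.
Others bid (29, 40): truth gives 0; no alternative beats it.
(Checking all 25 profiles: 18 have a profitable deviation, 7 do not.)

18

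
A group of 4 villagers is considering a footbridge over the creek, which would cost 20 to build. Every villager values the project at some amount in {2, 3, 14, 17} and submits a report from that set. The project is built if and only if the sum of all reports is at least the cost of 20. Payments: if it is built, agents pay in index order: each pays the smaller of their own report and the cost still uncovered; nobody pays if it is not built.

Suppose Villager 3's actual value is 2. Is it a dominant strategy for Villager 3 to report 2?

Check each profile of the others' reports and compare truth against every alternative report.
Others report (2, 2, 14): truth gives 0, best alternative gives -1.
Others report (2, 2, 17): truth gives 0, best alternative gives -1.
Others report (2, 3, 14): truth gives 0, best alternative gives -1.
Others report (2, 3, 17): truth gives 0, best alternative gives -1.
Others report (2, 14, 2): truth gives 0, best alternative gives -1.
Others report (2, 14, 3): truth gives 0, best alternative gives -1.
(Remaining 58 profiles checked similarly; truth is weakly best in each.)
In every case the truthful report is at least as good as any alternative, so it is a dominant strategy.

Yes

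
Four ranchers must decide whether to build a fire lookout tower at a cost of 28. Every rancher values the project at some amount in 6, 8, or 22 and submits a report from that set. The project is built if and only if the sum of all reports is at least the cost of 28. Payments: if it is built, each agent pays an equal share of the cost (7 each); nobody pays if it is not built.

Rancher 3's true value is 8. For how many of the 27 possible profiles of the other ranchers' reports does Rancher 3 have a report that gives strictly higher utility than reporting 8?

Others report (6, 6, 6): truth gives 0; report 22 gives 1 > 0. Violating.
Others report (6, 6, 8): truth gives 1; no alternative beats it.
Others report (6, 6, 22): truth gives 1; no alternative beats it.
(Checking all 27 profiles: 1 has a profitable deviation, 26 do not.)

1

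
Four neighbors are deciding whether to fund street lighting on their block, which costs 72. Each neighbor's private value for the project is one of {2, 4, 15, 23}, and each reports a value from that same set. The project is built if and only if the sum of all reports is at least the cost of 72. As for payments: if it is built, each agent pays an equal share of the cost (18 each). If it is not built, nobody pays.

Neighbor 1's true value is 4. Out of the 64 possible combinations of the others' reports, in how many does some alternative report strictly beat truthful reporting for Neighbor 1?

1

Others report (23, 23, 23): truth gives -14; report 2 gives 0 > -14. Violating.
Others report (2, 2, 2): truth gives 0; no alternative beats it.
Others report (2, 2, 4): truth gives 0; no alternative beats it.
(Checking all 64 profiles: 1 has a profitable deviation, 63 do not.)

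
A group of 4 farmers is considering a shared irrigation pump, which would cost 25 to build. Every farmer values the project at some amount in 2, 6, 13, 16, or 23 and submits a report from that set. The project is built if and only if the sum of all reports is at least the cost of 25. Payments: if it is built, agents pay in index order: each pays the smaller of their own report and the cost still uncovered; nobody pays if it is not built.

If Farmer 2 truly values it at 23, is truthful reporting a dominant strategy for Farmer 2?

No

Consider the case where Farmer 1 reports 2, Farmer 3 reports 2 and Farmer 4 reports 6.
Truthful report 23: project built, pays 23, utility 23 - 23 = 0.
Report 16 instead: project built, pays 16, utility 23 - 16 = 7.
Since 7 > 0, reporting 16 is strictly better here, so truthful reporting is not dominant.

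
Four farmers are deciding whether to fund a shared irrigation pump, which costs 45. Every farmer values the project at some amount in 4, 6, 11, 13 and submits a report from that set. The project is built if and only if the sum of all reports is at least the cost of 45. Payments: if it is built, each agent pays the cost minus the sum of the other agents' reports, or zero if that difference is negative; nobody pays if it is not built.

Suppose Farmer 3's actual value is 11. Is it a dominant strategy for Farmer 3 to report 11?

Yes

Check each profile of the others' reports and compare truth against every alternative report.
Others report (13, 13, 13): truth gives 5, best alternative gives 5.
Others report (11, 13, 13): truth gives 3, best alternative gives 3.
Others report (13, 11, 13): truth gives 3, best alternative gives 3.
Others report (13, 13, 11): truth gives 3, best alternative gives 3.
Others report (11, 11, 13): truth gives 1, best alternative gives 1.
Others report (11, 13, 11): truth gives 1, best alternative gives 1.
(Remaining 58 profiles checked similarly; truth is weakly best in each.)
In every case the truthful report is at least as good as any alternative, so it is a dominant strategy.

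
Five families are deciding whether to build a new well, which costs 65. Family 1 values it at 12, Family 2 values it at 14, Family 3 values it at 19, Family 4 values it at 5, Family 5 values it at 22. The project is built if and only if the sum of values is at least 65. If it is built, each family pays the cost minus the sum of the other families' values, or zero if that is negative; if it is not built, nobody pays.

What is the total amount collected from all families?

39

Total value 72 ≥ cost 65, so it is built.
Family 1: others sum to 60; max(0, 65 - 60) = 5.
Family 2: others sum to 58; max(0, 65 - 58) = 7.
Family 3: others sum to 53; max(0, 65 - 53) = 12.
Family 4: others sum to 67; max(0, 65 - 67) = 0.
Family 5: others sum to 50; max(0, 65 - 50) = 15.
Total collected = 5 + 7 + 12 + 0 + 15 = 39.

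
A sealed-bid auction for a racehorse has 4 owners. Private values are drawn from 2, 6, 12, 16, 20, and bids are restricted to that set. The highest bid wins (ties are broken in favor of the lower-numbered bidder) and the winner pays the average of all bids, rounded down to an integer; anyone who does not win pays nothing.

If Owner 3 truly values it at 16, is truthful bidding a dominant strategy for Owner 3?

Consider the case where Owner 1 bids 2, Owner 2 bids 2 and Owner 4 bids 2.
Truthful bid 16: wins, pays 5, utility 16 - 5 = 11.
Bid 6 instead: wins, pays 3, utility 16 - 3 = 13.
Since 13 > 11, bidding 6 is strictly better here, so truthful bidding is not dominant.

No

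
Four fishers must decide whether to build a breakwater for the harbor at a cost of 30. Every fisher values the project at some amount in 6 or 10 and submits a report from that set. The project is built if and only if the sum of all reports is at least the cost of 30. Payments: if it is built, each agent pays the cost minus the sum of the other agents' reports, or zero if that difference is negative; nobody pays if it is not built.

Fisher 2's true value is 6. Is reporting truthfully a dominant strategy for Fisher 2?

Check each profile of the others' reports and compare truth against every alternative report.
Others report (6, 6, 10): truth gives 0, best alternative gives -2.
Others report (6, 10, 6): truth gives 0, best alternative gives -2.
Others report (10, 6, 6): truth gives 0, best alternative gives -2.
Others report (10, 10, 10): truth gives 6, best alternative gives 6.
Others report (6, 10, 10): truth gives 2, best alternative gives 2.
Others report (10, 6, 10): truth gives 2, best alternative gives 2.
(Remaining 2 profiles checked similarly; truth is weakly best in each.)
In every case the truthful report is at least as good as any alternative, so it is a dominant strategy.

Yes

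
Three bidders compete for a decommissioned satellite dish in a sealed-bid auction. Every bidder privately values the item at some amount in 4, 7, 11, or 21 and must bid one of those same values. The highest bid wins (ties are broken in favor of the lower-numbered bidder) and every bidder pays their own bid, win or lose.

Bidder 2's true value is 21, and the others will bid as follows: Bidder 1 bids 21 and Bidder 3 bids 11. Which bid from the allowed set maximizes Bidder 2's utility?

4

Bid 4: loses but pays 4, utility -4.
Bid 7: loses but pays 7, utility -7.
Bid 11: loses but pays 11, utility -11.
Bid 21: loses but pays 21, utility -21.
The best choice is 4 with utility -4.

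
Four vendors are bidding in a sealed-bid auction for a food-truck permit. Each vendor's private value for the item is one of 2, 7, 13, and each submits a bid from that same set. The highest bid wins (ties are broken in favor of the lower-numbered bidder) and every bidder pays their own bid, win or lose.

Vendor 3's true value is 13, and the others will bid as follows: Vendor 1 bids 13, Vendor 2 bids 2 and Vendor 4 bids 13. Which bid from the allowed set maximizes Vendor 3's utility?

2

Bid 2: loses but pays 2, utility -2.
Bid 7: loses but pays 7, utility -7.
Bid 13: loses but pays 13, utility -13.
The best choice is 2 with utility -2.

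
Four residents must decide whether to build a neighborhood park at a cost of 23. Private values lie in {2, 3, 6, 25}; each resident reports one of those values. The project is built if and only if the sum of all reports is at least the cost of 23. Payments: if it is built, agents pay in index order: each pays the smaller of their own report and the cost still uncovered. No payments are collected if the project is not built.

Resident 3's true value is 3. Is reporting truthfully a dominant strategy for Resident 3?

No

Consider the case where Resident 1 reports 2, Resident 2 reports 2 and Resident 4 reports 25.
Truthful report 3: project built, pays 3, utility 3 - 3 = 0.
Report 2 instead: project built, pays 2, utility 3 - 2 = 1.
Since 1 > 0, reporting 2 is strictly better here, so truthful reporting is not dominant.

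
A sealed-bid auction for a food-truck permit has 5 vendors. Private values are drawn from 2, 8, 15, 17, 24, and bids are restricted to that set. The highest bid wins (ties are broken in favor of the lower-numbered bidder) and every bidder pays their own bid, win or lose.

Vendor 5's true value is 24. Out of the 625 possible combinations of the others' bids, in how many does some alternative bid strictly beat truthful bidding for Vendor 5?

450

Others bid (2, 2, 2, 2): truth gives 0; bid 8 gives 16 > 0. Violating.
Others bid (2, 2, 2, 8): truth gives 0; bid 15 gives 9 > 0. Violating.
Others bid (2, 2, 2, 15): truth gives 0; bid 17 gives 7 > 0. Violating.
Others bid (2, 2, 2, 24): truth gives -24; bid 2 gives -2 > -24. Violating.
Others bid (2, 2, 2, 17): truth gives 0; no alternative beats it.
Others bid (2, 2, 8, 17): truth gives 0; no alternative beats it.
(Checking all 625 profiles: 450 have a profitable deviation, 175 do not.)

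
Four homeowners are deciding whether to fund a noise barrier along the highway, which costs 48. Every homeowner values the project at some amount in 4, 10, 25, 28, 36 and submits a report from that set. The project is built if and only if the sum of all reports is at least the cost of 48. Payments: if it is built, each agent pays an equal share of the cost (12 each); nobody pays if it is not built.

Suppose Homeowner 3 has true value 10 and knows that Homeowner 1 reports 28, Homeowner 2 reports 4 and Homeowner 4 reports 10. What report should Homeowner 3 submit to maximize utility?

Report 4: project not built, utility 0.
Report 10: project built, pays 12, utility 10 - 12 = -2.
Report 25: project built, pays 12, utility 10 - 12 = -2.
Report 28: project built, pays 12, utility 10 - 12 = -2.
Report 36: project built, pays 12, utility 10 - 12 = -2.
The best choice is 4 with utility 0.

4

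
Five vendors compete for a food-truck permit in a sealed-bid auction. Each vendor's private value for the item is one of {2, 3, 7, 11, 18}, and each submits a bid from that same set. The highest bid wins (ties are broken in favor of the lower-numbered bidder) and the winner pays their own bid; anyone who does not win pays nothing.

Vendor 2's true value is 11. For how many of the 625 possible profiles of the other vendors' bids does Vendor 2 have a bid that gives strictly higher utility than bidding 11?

54

Others bid (2, 2, 2, 2): truth gives 0; bid 3 gives 8 > 0. Violating.
Others bid (2, 2, 2, 3): truth gives 0; bid 3 gives 8 > 0. Violating.
Others bid (2, 2, 2, 7): truth gives 0; bid 7 gives 4 > 0. Violating.
Others bid (2, 2, 3, 2): truth gives 0; bid 3 gives 8 > 0. Violating.
Others bid (2, 2, 2, 11): truth gives 0; no alternative beats it.
Others bid (2, 2, 2, 18): truth gives 0; no alternative beats it.
(Checking all 625 profiles: 54 have a profitable deviation, 571 do not.)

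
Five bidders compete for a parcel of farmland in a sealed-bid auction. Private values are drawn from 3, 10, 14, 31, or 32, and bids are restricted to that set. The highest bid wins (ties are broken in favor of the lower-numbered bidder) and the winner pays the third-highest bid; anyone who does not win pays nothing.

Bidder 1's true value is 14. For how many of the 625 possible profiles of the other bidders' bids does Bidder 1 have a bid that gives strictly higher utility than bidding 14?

64

Others bid (3, 3, 3, 31): truth gives 0; bid 31 gives 11 > 0. Violating.
Others bid (3, 3, 3, 32): truth gives 0; bid 32 gives 11 > 0. Violating.
Others bid (3, 3, 10, 31): truth gives 0; bid 31 gives 4 > 0. Violating.
Others bid (3, 3, 10, 32): truth gives 0; bid 32 gives 4 > 0. Violating.
Others bid (3, 3, 3, 3): truth gives 11; no alternative beats it.
Others bid (3, 3, 3, 10): truth gives 11; no alternative beats it.
(Checking all 625 profiles: 64 have a profitable deviation, 561 do not.)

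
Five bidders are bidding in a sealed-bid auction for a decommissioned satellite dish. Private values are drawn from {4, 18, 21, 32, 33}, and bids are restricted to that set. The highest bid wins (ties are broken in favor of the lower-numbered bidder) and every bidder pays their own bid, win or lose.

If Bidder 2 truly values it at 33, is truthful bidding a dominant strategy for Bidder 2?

No

Consider the case where Bidder 1 bids 4, Bidder 3 bids 4, Bidder 4 bids 4 and Bidder 5 bids 4.
Truthful bid 33: wins, pays 33, utility 33 - 33 = 0.
Bid 18 instead: wins, pays 18, utility 33 - 18 = 15.
Since 15 > 0, bidding 18 is strictly better here, so truthful bidding is not dominant.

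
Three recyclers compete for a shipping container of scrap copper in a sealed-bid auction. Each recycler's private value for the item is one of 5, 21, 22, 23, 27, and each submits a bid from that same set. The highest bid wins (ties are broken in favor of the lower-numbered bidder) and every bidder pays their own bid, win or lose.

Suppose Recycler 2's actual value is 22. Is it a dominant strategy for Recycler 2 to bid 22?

No

Consider the case where Recycler 1 bids 5 and Recycler 3 bids 5.
Truthful bid 22: wins, pays 22, utility 22 - 22 = 0.
Bid 21 instead: wins, pays 21, utility 22 - 21 = 1.
Since 1 > 0, bidding 21 is strictly better here, so truthful bidding is not dominant.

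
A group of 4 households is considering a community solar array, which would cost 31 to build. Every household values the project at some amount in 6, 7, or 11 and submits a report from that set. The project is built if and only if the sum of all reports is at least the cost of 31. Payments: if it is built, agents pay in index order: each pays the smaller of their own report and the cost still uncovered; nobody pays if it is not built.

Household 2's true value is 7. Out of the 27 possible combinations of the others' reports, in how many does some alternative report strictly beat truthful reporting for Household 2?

Others report (6, 11, 11): truth gives 0; report 6 gives 1 > 0. Violating.
Others report (7, 7, 11): truth gives 0; report 6 gives 1 > 0. Violating.
Others report (7, 11, 7): truth gives 0; report 6 gives 1 > 0. Violating.
Others report (7, 11, 11): truth gives 0; report 6 gives 1 > 0. Violating.
Others report (6, 6, 6): truth gives 0; no alternative beats it.
Others report (6, 6, 7): truth gives 0; no alternative beats it.
(Checking all 27 profiles: 10 have a profitable deviation, 17 do not.)

10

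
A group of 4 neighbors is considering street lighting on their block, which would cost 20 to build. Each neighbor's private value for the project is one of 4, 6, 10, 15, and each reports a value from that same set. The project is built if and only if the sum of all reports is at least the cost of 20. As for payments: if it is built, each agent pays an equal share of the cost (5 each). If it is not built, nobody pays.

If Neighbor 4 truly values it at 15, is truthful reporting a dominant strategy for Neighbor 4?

Yes

Check each profile of the others' reports and compare truth against every alternative report.
Others report (4, 4, 4): truth gives 10, best alternative gives 10.
Others report (4, 4, 6): truth gives 10, best alternative gives 10.
Others report (4, 4, 10): truth gives 10, best alternative gives 10.
Others report (4, 4, 15): truth gives 10, best alternative gives 10.
Others report (4, 6, 4): truth gives 10, best alternative gives 10.
Others report (4, 6, 6): truth gives 10, best alternative gives 10.
(Remaining 58 profiles checked similarly; truth is weakly best in each.)
In every case the truthful report is at least as good as any alternative, so it is a dominant strategy.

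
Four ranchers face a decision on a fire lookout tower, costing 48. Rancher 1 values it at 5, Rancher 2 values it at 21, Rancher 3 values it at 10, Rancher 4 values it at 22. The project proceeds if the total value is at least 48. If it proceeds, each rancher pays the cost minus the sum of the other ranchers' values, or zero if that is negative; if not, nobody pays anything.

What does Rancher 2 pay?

Total value 58 ≥ cost 48, so the project is built.
The other ranchers' values sum to 37.
Cost minus that sum is 48 - 37 = 11.

11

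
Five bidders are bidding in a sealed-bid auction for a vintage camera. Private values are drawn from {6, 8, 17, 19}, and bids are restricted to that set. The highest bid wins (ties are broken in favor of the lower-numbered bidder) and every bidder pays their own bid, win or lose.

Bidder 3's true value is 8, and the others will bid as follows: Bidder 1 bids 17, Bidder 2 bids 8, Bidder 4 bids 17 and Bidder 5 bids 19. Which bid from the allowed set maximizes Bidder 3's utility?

Bid 6: loses but pays 6, utility -6.
Bid 8: loses but pays 8, utility -8.
Bid 17: loses but pays 17, utility -17.
Bid 19: wins, pays 19, utility 8 - 19 = -11.
The best choice is 6 with utility -6.

6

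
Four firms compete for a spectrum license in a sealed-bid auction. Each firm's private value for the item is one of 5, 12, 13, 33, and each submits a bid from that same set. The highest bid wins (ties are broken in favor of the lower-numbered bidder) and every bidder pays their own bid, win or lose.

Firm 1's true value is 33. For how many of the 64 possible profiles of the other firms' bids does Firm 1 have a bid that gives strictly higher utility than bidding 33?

Others bid (5, 5, 5): truth gives 0; bid 5 gives 28 > 0. Violating.
Others bid (5, 5, 12): truth gives 0; bid 12 gives 21 > 0. Violating.
Others bid (5, 5, 13): truth gives 0; bid 13 gives 20 > 0. Violating.
Others bid (5, 12, 5): truth gives 0; bid 12 gives 21 > 0. Violating.
Others bid (5, 5, 33): truth gives 0; no alternative beats it.
Others bid (5, 12, 33): truth gives 0; no alternative beats it.
(Checking all 64 profiles: 27 have a profitable deviation, 37 do not.)

27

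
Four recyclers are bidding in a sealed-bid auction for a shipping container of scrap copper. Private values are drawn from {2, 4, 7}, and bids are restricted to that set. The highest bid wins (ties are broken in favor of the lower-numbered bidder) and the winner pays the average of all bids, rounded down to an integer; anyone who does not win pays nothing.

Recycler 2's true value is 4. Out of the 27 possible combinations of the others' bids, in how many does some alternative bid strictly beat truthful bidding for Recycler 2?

1

Others bid (4, 2, 2): truth gives 0; bid 7 gives 1 > 0. Violating.
Others bid (2, 2, 2): truth gives 2; no alternative beats it.
Others bid (2, 2, 4): truth gives 1; no alternative beats it.
(Checking all 27 profiles: 1 has a profitable deviation, 26 do not.)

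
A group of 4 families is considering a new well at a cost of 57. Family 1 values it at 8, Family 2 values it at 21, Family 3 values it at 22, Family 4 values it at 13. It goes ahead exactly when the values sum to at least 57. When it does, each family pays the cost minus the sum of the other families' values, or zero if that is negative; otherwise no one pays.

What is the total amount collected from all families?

36

Total value 64 ≥ cost 57, so it is built.
Family 1: others sum to 56; max(0, 57 - 56) = 1.
Family 2: others sum to 43; max(0, 57 - 43) = 14.
Family 3: others sum to 42; max(0, 57 - 42) = 15.
Family 4: others sum to 51; max(0, 57 - 51) = 6.
Total collected = 1 + 14 + 15 + 6 = 36.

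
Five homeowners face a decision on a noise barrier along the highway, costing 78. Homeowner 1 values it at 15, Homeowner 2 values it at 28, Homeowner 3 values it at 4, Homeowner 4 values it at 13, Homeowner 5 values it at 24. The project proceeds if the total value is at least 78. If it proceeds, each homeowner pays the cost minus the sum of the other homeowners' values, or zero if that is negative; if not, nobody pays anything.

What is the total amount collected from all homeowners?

Total value 84 ≥ cost 78, so it is built.
Homeowner 1: others sum to 69; max(0, 78 - 69) = 9.
Homeowner 2: others sum to 56; max(0, 78 - 56) = 22.
Homeowner 3: others sum to 80; max(0, 78 - 80) = 0.
Homeowner 4: others sum to 71; max(0, 78 - 71) = 7.
Homeowner 5: others sum to 60; max(0, 78 - 60) = 18.
Total collected = 9 + 22 + 0 + 7 + 18 = 56.

56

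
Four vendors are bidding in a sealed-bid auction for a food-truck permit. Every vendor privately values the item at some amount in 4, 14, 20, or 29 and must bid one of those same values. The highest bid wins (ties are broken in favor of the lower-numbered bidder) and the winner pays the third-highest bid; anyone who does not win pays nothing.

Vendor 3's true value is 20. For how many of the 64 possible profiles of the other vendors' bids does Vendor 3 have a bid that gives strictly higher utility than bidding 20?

Others bid (4, 4, 29): truth gives 0; bid 29 gives 16 > 0. Violating.
Others bid (4, 14, 29): truth gives 0; bid 29 gives 6 > 0. Violating.
Others bid (4, 20, 4): truth gives 0; bid 29 gives 16 > 0. Violating.
Others bid (4, 20, 14): truth gives 0; bid 29 gives 6 > 0. Violating.
Others bid (4, 4, 4): truth gives 16; no alternative beats it.
Others bid (4, 4, 14): truth gives 16; no alternative beats it.
(Checking all 64 profiles: 12 have a profitable deviation, 52 do not.)

12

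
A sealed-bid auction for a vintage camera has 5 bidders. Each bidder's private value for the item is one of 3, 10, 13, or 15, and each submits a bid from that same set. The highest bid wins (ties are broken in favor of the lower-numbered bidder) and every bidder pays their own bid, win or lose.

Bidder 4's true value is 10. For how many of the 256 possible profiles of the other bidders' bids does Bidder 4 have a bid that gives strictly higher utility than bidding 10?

254

Others bid (3, 3, 3, 13): truth gives -10; bid 3 gives -3 > -10. Violating.
Others bid (3, 3, 3, 15): truth gives -10; bid 3 gives -3 > -10. Violating.
Others bid (3, 3, 10, 3): truth gives -10; bid 3 gives -3 > -10. Violating.
Others bid (3, 3, 10, 10): truth gives -10; bid 3 gives -3 > -10. Violating.
Others bid (3, 3, 3, 3): truth gives 0; no alternative beats it.
Others bid (3, 3, 3, 10): truth gives 0; no alternative beats it.
(Checking all 256 profiles: 254 have a profitable deviation, 2 do not.)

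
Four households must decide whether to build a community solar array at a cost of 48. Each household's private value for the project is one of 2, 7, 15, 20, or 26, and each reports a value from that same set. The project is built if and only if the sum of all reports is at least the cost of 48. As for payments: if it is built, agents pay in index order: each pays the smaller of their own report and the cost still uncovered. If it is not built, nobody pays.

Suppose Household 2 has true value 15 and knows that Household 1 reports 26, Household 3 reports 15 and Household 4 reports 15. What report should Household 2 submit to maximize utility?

2

Report 2: project built, pays 2, utility 15 - 2 = 13.
Report 7: project built, pays 7, utility 15 - 7 = 8.
Report 15: project built, pays 15, utility 15 - 15 = 0.
Report 20: project built, pays 20, utility 15 - 20 = -5.
Report 26: project built, pays 22, utility 15 - 22 = -7.
The best choice is 2 with utility 13.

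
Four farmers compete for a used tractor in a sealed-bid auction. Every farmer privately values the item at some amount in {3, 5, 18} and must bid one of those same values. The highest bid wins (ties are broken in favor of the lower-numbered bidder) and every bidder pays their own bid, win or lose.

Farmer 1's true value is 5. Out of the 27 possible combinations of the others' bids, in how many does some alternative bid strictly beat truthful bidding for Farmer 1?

Others bid (3, 3, 3): truth gives 0; bid 3 gives 2 > 0. Violating.
Others bid (3, 3, 18): truth gives -5; bid 3 gives -3 > -5. Violating.
Others bid (3, 5, 18): truth gives -5; bid 3 gives -3 > -5. Violating.
Others bid (3, 18, 3): truth gives -5; bid 3 gives -3 > -5. Violating.
Others bid (3, 3, 5): truth gives 0; no alternative beats it.
Others bid (3, 5, 3): truth gives 0; no alternative beats it.
(Checking all 27 profiles: 20 have a profitable deviation, 7 do not.)

20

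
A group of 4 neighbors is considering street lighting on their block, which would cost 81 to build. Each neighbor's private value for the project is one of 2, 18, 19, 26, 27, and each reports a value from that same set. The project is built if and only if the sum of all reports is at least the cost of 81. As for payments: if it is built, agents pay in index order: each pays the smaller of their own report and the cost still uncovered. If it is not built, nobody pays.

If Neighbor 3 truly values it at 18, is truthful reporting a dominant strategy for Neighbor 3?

No

Consider the case where Neighbor 1 reports 26, Neighbor 2 reports 26 and Neighbor 4 reports 27.
Truthful report 18: project built, pays 18, utility 18 - 18 = 0.
Report 2 instead: project built, pays 2, utility 18 - 2 = 16.
Since 16 > 0, reporting 2 is strictly better here, so truthful reporting is not dominant.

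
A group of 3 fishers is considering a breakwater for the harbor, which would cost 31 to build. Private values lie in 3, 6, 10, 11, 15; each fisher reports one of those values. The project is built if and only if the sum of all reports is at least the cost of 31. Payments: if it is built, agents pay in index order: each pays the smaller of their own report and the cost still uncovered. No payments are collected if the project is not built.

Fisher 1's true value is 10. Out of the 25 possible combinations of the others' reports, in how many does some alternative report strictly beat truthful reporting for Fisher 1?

Others report (10, 15): truth gives 0; report 6 gives 4 > 0. Violating.
Others report (11, 15): truth gives 0; report 6 gives 4 > 0. Violating.
Others report (15, 10): truth gives 0; report 6 gives 4 > 0. Violating.
Others report (15, 11): truth gives 0; report 6 gives 4 > 0. Violating.
Others report (3, 3): truth gives 0; no alternative beats it.
Others report (3, 6): truth gives 0; no alternative beats it.
(Checking all 25 profiles: 5 have a profitable deviation, 20 do not.)

5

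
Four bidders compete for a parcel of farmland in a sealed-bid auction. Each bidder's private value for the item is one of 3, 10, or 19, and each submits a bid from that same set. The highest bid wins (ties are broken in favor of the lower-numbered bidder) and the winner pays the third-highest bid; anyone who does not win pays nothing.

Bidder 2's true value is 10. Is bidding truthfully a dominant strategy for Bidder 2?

No

Consider the case where Bidder 1 bids 3, Bidder 3 bids 3 and Bidder 4 bids 19.
Truthful bid 10: loses, pays 0, utility 0.
Bid 19 instead: wins, pays 3, utility 10 - 3 = 7.
Since 7 > 0, bidding 19 is strictly better here, so truthful bidding is not dominant.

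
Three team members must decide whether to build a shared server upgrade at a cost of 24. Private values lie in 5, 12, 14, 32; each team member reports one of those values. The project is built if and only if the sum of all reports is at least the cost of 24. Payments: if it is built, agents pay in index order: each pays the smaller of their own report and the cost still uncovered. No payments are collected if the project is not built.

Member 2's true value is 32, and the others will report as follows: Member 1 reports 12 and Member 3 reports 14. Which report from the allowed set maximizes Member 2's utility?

5

Report 5: project built, pays 5, utility 32 - 5 = 27.
Report 12: project built, pays 12, utility 32 - 12 = 20.
Report 14: project built, pays 12, utility 32 - 12 = 20.
Report 32: project built, pays 12, utility 32 - 12 = 20.
The best choice is 5 with utility 27.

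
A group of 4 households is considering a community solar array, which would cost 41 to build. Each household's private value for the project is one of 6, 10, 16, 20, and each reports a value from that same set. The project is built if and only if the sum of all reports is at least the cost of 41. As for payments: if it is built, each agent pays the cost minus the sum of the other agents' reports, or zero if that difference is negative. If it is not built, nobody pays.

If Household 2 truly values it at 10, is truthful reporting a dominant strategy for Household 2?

Yes

Check each profile of the others' reports and compare truth against every alternative report.
Others report (6, 16, 20): truth gives 10, best alternative gives 10.
Others report (6, 20, 16): truth gives 10, best alternative gives 10.
Others report (6, 20, 20): truth gives 10, best alternative gives 10.
Others report (10, 16, 16): truth gives 10, best alternative gives 10.
Others report (10, 16, 20): truth gives 10, best alternative gives 10.
Others report (10, 20, 16): truth gives 10, best alternative gives 10.
(Remaining 58 profiles checked similarly; truth is weakly best in each.)
In every case the truthful report is at least as good as any alternative, so it is a dominant strategy.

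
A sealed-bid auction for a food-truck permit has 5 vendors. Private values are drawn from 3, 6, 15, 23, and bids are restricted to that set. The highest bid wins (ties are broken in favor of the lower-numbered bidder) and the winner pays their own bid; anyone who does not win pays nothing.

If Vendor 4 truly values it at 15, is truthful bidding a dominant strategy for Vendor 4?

No

Consider the case where Vendor 1 bids 3, Vendor 2 bids 3, Vendor 3 bids 3 and Vendor 5 bids 3.
Truthful bid 15: wins, pays 15, utility 15 - 15 = 0.
Bid 6 instead: wins, pays 6, utility 15 - 6 = 9.
Since 9 > 0, bidding 6 is strictly better here, so truthful bidding is not dominant.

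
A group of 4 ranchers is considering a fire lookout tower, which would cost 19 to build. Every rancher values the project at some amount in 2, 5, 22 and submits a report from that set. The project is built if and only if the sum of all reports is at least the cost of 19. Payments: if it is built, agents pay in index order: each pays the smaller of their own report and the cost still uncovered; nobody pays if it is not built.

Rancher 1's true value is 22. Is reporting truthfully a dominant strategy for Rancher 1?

No

Consider the case where Rancher 2 reports 2, Rancher 3 reports 2 and Rancher 4 reports 22.
Truthful report 22: project built, pays 19, utility 22 - 19 = 3.
Report 2 instead: project built, pays 2, utility 22 - 2 = 20.
Since 20 > 3, reporting 2 is strictly better here, so truthful reporting is not dominant.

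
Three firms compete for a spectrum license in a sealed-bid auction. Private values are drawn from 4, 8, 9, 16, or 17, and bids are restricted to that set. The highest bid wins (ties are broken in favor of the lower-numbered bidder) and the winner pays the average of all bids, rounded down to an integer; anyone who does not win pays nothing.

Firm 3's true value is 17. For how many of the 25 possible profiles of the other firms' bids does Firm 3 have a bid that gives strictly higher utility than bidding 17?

6

Others bid (4, 4): truth gives 9; bid 8 gives 12 > 9. Violating.
Others bid (4, 8): truth gives 8; bid 9 gives 10 > 8. Violating.
Others bid (4, 9): truth gives 7; bid 16 gives 8 > 7. Violating.
Others bid (8, 4): truth gives 8; bid 9 gives 10 > 8. Violating.
Others bid (4, 16): truth gives 5; no alternative beats it.
Others bid (4, 17): truth gives 0; no alternative beats it.
(Checking all 25 profiles: 6 have a profitable deviation, 19 do not.)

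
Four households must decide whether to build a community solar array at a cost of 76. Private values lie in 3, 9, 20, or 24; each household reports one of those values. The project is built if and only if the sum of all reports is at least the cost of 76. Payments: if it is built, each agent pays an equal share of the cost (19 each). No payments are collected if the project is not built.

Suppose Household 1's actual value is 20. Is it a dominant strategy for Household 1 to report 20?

Consider the case where Household 2 reports 9, Household 3 reports 20 and Household 4 reports 24.
Truthful report 20: project not built, utility 0.
Report 24 instead: project built, pays 19, utility 20 - 19 = 1.
Since 1 > 0, reporting 24 is strictly better here, so truthful reporting is not dominant.

No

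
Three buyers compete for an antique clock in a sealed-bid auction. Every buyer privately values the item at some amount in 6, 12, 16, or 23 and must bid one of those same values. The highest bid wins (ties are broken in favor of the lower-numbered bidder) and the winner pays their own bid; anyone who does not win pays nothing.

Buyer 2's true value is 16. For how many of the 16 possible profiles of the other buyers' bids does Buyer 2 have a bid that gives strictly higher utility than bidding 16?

2

Others bid (6, 6): truth gives 0; bid 12 gives 4 > 0. Violating.
Others bid (6, 12): truth gives 0; bid 12 gives 4 > 0. Violating.
Others bid (6, 16): truth gives 0; no alternative beats it.
Others bid (6, 23): truth gives 0; no alternative beats it.
(Checking all 16 profiles: 2 have a profitable deviation, 14 do not.)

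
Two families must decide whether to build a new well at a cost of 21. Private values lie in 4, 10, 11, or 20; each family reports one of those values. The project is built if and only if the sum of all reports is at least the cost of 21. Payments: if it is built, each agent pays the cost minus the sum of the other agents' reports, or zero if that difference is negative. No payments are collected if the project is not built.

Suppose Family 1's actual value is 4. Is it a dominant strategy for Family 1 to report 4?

Yes

Check each profile of the others' reports and compare truth against every alternative report.
Others report (11): truth gives 0, best alternative gives -6.
Others report (20): truth gives 3, best alternative gives 3.
Others report (4): truth gives 0, best alternative gives 0.
Others report (10): truth gives 0, best alternative gives 0.
In every case the truthful report is at least as good as any alternative, so it is a dominant strategy.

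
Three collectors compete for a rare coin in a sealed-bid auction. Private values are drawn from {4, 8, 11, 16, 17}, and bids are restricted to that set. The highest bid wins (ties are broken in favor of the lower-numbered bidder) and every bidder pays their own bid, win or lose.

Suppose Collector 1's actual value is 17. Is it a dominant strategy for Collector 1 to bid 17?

Consider the case where Collector 2 bids 4 and Collector 3 bids 4.
Truthful bid 17: wins, pays 17, utility 17 - 17 = 0.
Bid 4 instead: wins, pays 4, utility 17 - 4 = 13.
Since 13 > 0, bidding 4 is strictly better here, so truthful bidding is not dominant.

No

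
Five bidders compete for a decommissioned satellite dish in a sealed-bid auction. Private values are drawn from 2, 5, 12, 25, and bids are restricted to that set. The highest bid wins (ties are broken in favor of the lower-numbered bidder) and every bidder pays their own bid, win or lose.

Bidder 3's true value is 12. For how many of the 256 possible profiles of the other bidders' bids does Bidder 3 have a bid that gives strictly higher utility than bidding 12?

Others bid (2, 2, 2, 2): truth gives 0; bid 5 gives 7 > 0. Violating.
Others bid (2, 2, 2, 5): truth gives 0; bid 5 gives 7 > 0. Violating.
Others bid (2, 2, 2, 25): truth gives -12; bid 2 gives -2 > -12. Violating.
Others bid (2, 2, 5, 2): truth gives 0; bid 5 gives 7 > 0. Violating.
Others bid (2, 2, 2, 12): truth gives 0; no alternative beats it.
Others bid (2, 2, 5, 12): truth gives 0; no alternative beats it.
(Checking all 256 profiles: 224 have a profitable deviation, 32 do not.)

224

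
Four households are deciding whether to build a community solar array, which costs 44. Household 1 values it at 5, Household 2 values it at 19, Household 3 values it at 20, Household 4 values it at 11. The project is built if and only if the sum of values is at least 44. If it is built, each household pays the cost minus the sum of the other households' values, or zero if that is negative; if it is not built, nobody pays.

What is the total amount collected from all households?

Total value 55 ≥ cost 44, so it is built.
Household 1: others sum to 50; max(0, 44 - 50) = 0.
Household 2: others sum to 36; max(0, 44 - 36) = 8.
Household 3: others sum to 35; max(0, 44 - 35) = 9.
Household 4: others sum to 44; max(0, 44 - 44) = 0.
Total collected = 0 + 8 + 9 + 0 = 17.

17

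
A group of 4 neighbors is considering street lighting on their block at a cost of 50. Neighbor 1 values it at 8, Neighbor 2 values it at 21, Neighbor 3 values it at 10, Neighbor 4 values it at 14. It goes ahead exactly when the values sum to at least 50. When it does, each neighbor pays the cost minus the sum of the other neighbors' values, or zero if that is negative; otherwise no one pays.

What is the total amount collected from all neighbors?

Total value 53 ≥ cost 50, so it is built.
Neighbor 1: others sum to 45; max(0, 50 - 45) = 5.
Neighbor 2: others sum to 32; max(0, 50 - 32) = 18.
Neighbor 3: others sum to 43; max(0, 50 - 43) = 7.
Neighbor 4: others sum to 39; max(0, 50 - 39) = 11.
Total collected = 5 + 18 + 7 + 11 = 41.

41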